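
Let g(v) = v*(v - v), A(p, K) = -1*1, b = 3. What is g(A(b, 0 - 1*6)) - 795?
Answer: -795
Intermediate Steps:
A(p, K) = -1
g(v) = 0 (g(v) = v*0 = 0)
g(A(b, 0 - 1*6)) - 795 = 0 - 795 = -795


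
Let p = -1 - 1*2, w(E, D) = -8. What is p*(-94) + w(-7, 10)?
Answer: 274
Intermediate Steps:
p = -3 (p = -1 - 2 = -3)
p*(-94) + w(-7, 10) = -3*(-94) - 8 = 282 - 8 = 274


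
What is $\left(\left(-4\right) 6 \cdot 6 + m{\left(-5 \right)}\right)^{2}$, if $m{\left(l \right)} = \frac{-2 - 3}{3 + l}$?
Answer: $\frac{80089}{4} \approx 20022.0$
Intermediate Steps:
$m{\left(l \right)} = - \frac{5}{3 + l}$
$\left(\left(-4\right) 6 \cdot 6 + m{\left(-5 \right)}\right)^{2} = \left(\left(-4\right) 6 \cdot 6 - \frac{5}{3 - 5}\right)^{2} = \left(\left(-24\right) 6 - \frac{5}{-2}\right)^{2} = \left(-144 - - \frac{5}{2}\right)^{2} = \left(-144 + \frac{5}{2}\right)^{2} = \left(- \frac{283}{2}\right)^{2} = \frac{80089}{4}$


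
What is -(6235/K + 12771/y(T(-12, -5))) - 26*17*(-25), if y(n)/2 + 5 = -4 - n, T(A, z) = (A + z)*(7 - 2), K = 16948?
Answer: 371690397/33896 ≈ 10966.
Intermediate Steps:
T(A, z) = 5*A + 5*z (T(A, z) = (A + z)*5 = 5*A + 5*z)
y(n) = -18 - 2*n (y(n) = -10 + 2*(-4 - n) = -10 + (-8 - 2*n) = -18 - 2*n)
-(6235/K + 12771/y(T(-12, -5))) - 26*17*(-25) = -(6235/16948 + 12771/(-18 - 2*(5*(-12) + 5*(-5)))) - 26*17*(-25) = -(6235*(1/16948) + 12771/(-18 - 2*(-60 - 25))) - 442*(-25) = -(6235/16948 + 12771/(-18 - 2*(-85))) - 1*(-11050) = -(6235/16948 + 12771/(-18 + 170)) + 11050 = -(6235/16948 + 12771/152) + 11050 = -1*2860403/33896 + 11050 = -2860403/33896 + 11050 = 371690397/33896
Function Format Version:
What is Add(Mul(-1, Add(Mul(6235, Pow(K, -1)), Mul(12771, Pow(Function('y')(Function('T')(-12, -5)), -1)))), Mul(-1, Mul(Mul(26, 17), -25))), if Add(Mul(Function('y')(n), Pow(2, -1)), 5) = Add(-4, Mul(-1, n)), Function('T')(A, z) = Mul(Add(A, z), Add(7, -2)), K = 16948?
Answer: Rational(371690397, 33896) ≈ 10966.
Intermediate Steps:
Function('T')(A, z) = Add(Mul(5, A), Mul(5, z)) (Function('T')(A, z) = Mul(Add(A, z), 5) = Add(Mul(5, A), Mul(5, z)))
Function('y')(n) = Add(-18, Mul(-2, n)) (Function('y')(n) = Add(-10, Mul(2, Add(-4, Mul(-1, n)))) = Add(-10, Add(-8, Mul(-2, n))) = Add(-18, Mul(-2, n)))
Add(Mul(-1, Add(Mul(6235, Pow(K, -1)), Mul(12771, Pow(Function('y')(Function('T')(-12, -5)), -1)))), Mul(-1, Mul(Mul(26, 17), -25))) = Add(Mul(-1, Add(Mul(6235, Pow(16948, -1)), Mul(12771, Pow(Add(-18, Mul(-2, Add(Mul(5, -12), Mul(5, -5)))), -1)))), Mul(-1, Mul(Mul(26, 17), -25))) = Add(Mul(-1, Add(Mul(6235, Rational(1, 16948)), Mul(12771, Pow(Add(-18, Mul(-2, Add(-60, -25))), -1)))), Mul(-1, Mul(442, -25))) = Add(Mul(-1, Add(Rational(6235, 16948), Mul(12771, Pow(Add(-18, Mul(-2, -85)), -1)))), Mul(-1, -11050)) = Add(Mul(-1, Add(Rational(6235, 16948), Mul(12771, Pow(Add(-18, 170), -1)))), 11050) = Add(Mul(-1, Add(Rational(6235, 16948), Mul(12771, Pow(152, -1)))), 11050) = Add(Mul(-1, Add(Rational(6235, 16948), Mul(12771, Rational(1, 152)))), 11050) = Add(Mul(-1, Add(Rational(6235, 16948), Rational(12771, 152))), 11050) = Add(Mul(-1, Rational(2860403, 33896)), 11050) = Add(Rational(-2860403, 33896), 11050) = Rational(371690397, 33896)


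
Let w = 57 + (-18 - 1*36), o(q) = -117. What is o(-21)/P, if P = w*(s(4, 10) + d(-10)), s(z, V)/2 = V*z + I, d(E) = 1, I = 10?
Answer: -39/101 ≈ -0.38614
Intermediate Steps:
s(z, V) = 20 + 2*V*z (s(z, V) = 2*(V*z + 10) = 2*(10 + V*z) = 20 + 2*V*z)
w = 3 (w = 57 + (-18 - 36) = 57 - 54 = 3)
P = 303 (P = 3*((20 + 2*10*4) + 1) = 3*((20 + 80) + 1) = 3*(100 + 1) = 3*101 = 303)
o(-21)/P = -117/303 = -117*1/303 = -39/101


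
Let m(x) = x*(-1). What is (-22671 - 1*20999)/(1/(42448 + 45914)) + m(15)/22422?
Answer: -28840436067965/7474 ≈ -3.8588e+9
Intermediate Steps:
m(x) = -x
(-22671 - 1*20999)/(1/(42448 + 45914)) + m(15)/22422 = (-22671 - 1*20999)/(1/(42448 + 45914)) - 1*15/22422 = (-22671 - 20999)/(1/88362) - 15*1/22422 = -43670/1/88362 - 5/7474 = -43670*88362 - 5/7474 = -3858768540 - 5/7474 = -28840436067965/7474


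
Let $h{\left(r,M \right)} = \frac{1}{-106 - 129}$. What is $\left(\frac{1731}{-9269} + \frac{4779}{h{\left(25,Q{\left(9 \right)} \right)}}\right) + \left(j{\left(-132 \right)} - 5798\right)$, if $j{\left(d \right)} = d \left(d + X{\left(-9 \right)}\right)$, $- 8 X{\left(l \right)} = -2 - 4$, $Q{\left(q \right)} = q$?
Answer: $- \frac{10302847453}{9269} \approx -1.1115 \cdot 10^{6}$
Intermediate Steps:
$X{\left(l \right)} = \frac{3}{4}$ ($X{\left(l \right)} = - \frac{-2 - 4}{8} = \left(- \frac{1}{8}\right) \left(-6\right) = \frac{3}{4}$)
$j{\left(d \right)} = d \left(\frac{3}{4} + d\right)$ ($j{\left(d \right)} = d \left(d + \frac{3}{4}\right) = d \left(\frac{3}{4} + d\right)$)
$h{\left(r,M \right)} = - \frac{1}{235}$ ($h{\left(r,M \right)} = \frac{1}{-235} = - \frac{1}{235}$)
$\left(\frac{1731}{-9269} + \frac{4779}{h{\left(25,Q{\left(9 \right)} \right)}}\right) + \left(j{\left(-132 \right)} - 5798\right) = \left(\frac{1731}{-9269} + \frac{4779}{- \frac{1}{235}}\right) - \left(5798 + 33 \left(3 + 4 \left(-132\right)\right)\right) = \left(1731 \left(- \frac{1}{9269}\right) + 4779 \left(-235\right)\right) - \left(5798 + 33 \left(3 - 528\right)\right) = \left(- \frac{1731}{9269} - 1123065\right) - \left(5798 + 33 \left(-525\right)\right) = - \frac{10409691216}{9269} + \left(17325 - 5798\right) = - \frac{10409691216}{9269} + 11527 = - \frac{10302847453}{9269}$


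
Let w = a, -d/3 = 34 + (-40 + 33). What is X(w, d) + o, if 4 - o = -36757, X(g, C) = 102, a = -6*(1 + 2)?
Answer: 36863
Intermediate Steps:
a = -18 (a = -6*3 = -18)
d = -81 (d = -3*(34 + (-40 + 33)) = -3*(34 - 7) = -3*27 = -81)
w = -18
o = 36761 (o = 4 - 1*(-36757) = 4 + 36757 = 36761)
X(w, d) + o = 102 + 36761 = 36863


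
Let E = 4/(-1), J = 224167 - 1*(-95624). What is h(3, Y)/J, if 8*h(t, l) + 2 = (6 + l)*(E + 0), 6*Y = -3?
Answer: -1/106597 ≈ -9.3811e-6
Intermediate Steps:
J = 319791 (J = 224167 + 95624 = 319791)
E = -4 (E = 4*(-1) = -4)
Y = -½ (Y = (⅙)*(-3) = -½ ≈ -0.50000)
h(t, l) = -13/4 - l/2 (h(t, l) = -¼ + ((6 + l)*(-4 + 0))/8 = -¼ + ((6 + l)*(-4))/8 = -¼ + (-24 - 4*l)/8 = -¼ + (-3 - l/2) = -13/4 - l/2)
h(3, Y)/J = (-13/4 - ½*(-½))/319791 = (-13/4 + ¼)*(1/319791) = -3*1/319791 = -1/106597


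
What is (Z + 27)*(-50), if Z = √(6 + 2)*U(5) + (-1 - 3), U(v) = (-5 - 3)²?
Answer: -1150 - 6400*√2 ≈ -10201.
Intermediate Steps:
U(v) = 64 (U(v) = (-8)² = 64)
Z = -4 + 128*√2 (Z = √(6 + 2)*64 + (-1 - 3) = √8*64 - 4 = (2*√2)*64 - 4 = 128*√2 - 4 = -4 + 128*√2 ≈ 177.02)
(Z + 27)*(-50) = ((-4 + 128*√2) + 27)*(-50) = (23 + 128*√2)*(-50) = -1150 - 6400*√2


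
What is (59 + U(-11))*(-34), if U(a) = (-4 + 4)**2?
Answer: -2006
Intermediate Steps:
U(a) = 0 (U(a) = 0**2 = 0)
(59 + U(-11))*(-34) = (59 + 0)*(-34) = 59*(-34) = -2006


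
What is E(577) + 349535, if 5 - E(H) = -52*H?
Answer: 379544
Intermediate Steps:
E(H) = 5 + 52*H (E(H) = 5 - (-52)*H = 5 + 52*H)
E(577) + 349535 = (5 + 52*577) + 349535 = (5 + 30004) + 349535 = 30009 + 349535 = 379544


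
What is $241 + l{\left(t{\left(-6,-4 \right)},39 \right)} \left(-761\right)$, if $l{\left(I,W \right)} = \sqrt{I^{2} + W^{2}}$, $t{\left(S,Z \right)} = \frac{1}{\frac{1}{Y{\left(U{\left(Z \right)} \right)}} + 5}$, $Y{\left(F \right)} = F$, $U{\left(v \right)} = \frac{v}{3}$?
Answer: $241 - \frac{761 \sqrt{439585}}{17} \approx -29439.0$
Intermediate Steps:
$U{\left(v \right)} = \frac{v}{3}$ ($U{\left(v \right)} = v \frac{1}{3} = \frac{v}{3}$)
$t{\left(S,Z \right)} = \frac{1}{5 + \frac{3}{Z}}$ ($t{\left(S,Z \right)} = \frac{1}{\frac{1}{\frac{1}{3} Z} + 5} = \frac{1}{\frac{3}{Z} + 5} = \frac{1}{5 + \frac{3}{Z}}$)
$241 + l{\left(t{\left(-6,-4 \right)},39 \right)} \left(-761\right) = 241 + \sqrt{\left(- \frac{4}{3 + 5 \left(-4\right)}\right)^{2} + 39^{2}} \left(-761\right) = 241 + \sqrt{\left(- \frac{4}{3 - 20}\right)^{2} + 1521} \left(-761\right) = 241 + \sqrt{\left(- \frac{4}{-17}\right)^{2} + 1521} \left(-761\right) = 241 + \sqrt{\left(\left(-4\right) \left(- \frac{1}{17}\right)\right)^{2} + 1521} \left(-761\right) = 241 + \sqrt{\left(\frac{4}{17}\right)^{2} + 1521} \left(-761\right) = 241 + \sqrt{\frac{16}{289} + 1521} \left(-761\right) = 241 + \sqrt{\frac{439585}{289}} \left(-761\right) = 241 + \frac{\sqrt{439585}}{17} \left(-761\right) = 241 - \frac{761 \sqrt{439585}}{17}$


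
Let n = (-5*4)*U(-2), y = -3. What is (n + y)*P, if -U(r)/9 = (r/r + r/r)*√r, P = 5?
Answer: -15 + 1800*I*√2 ≈ -15.0 + 2545.6*I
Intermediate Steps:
U(r) = -18*√r (U(r) = -9*(r/r + r/r)*√r = -9*(1 + 1)*√r = -18*√r)
n = 360*I*√2 (n = (-5*4)*(-18*I*√2) = -(-360)*I*√2 = 360*I*√2 ≈ 509.12*I)
(n + y)*P = (360*I*√2 - 3)*5 = (-3 + 360*I*√2)*5 = -15 + 1800*I*√2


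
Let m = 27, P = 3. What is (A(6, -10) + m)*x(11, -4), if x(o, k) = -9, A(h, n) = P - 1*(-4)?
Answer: -306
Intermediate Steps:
A(h, n) = 7 (A(h, n) = 3 - 1*(-4) = 3 + 4 = 7)
(A(6, -10) + m)*x(11, -4) = (7 + 27)*(-9) = 34*(-9) = -306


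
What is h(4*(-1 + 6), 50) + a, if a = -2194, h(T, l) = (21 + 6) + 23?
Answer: -2144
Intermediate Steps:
h(T, l) = 50 (h(T, l) = 27 + 23 = 50)
h(4*(-1 + 6), 50) + a = 50 - 2194 = -2144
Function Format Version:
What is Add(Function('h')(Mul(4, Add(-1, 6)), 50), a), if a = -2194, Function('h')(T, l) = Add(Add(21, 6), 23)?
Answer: -2144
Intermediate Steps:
Function('h')(T, l) = 50 (Function('h')(T, l) = Add(27, 23) = 50)
Add(Function('h')(Mul(4, Add(-1, 6)), 50), a) = Add(50, -2194) = -2144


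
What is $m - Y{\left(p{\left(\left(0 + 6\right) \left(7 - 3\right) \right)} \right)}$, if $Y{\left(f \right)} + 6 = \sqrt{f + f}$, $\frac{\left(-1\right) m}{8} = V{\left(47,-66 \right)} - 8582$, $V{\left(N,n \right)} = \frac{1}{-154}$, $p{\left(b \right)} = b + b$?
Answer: $\frac{5286978}{77} - 4 \sqrt{6} \approx 68652.0$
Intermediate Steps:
$p{\left(b \right)} = 2 b$
$V{\left(N,n \right)} = - \frac{1}{154}$
$m = \frac{5286516}{77}$ ($m = - 8 \left(- \frac{1}{154} - 8582\right) = \left(-8\right) \left(- \frac{1321629}{154}\right) = \frac{5286516}{77} \approx 68656.0$)
$Y{\left(f \right)} = -6 + \sqrt{2} \sqrt{f}$ ($Y{\left(f \right)} = -6 + \sqrt{f + f} = -6 + \sqrt{2 f} = -6 + \sqrt{2} \sqrt{f}$)
$m - Y{\left(p{\left(\left(0 + 6\right) \left(7 - 3\right) \right)} \right)} = \frac{5286516}{77} - \left(-6 + \sqrt{2} \sqrt{2 \left(0 + 6\right) \left(7 - 3\right)}\right) = \frac{5286516}{77} - \left(-6 + \sqrt{2} \sqrt{2 \cdot 6 \cdot 4}\right) = \frac{5286516}{77} - \left(-6 + \sqrt{2} \sqrt{2 \cdot 24}\right) = \frac{5286516}{77} - \left(-6 + \sqrt{2} \sqrt{48}\right) = \frac{5286516}{77} - \left(-6 + \sqrt{2} \cdot 4 \sqrt{3}\right) = \frac{5286516}{77} - \left(-6 + 4 \sqrt{6}\right) = \frac{5286516}{77} + \left(6 - 4 \sqrt{6}\right) = \frac{5286978}{77} - 4 \sqrt{6}$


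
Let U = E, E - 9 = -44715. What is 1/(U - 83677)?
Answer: -1/128383 ≈ -7.7892e-6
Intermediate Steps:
E = -44706 (E = 9 - 44715 = -44706)
U = -44706
1/(U - 83677) = 1/(-44706 - 83677) = 1/(-128383) = -1/128383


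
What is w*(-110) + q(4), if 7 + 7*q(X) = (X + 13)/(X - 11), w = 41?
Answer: -221056/49 ≈ -4511.3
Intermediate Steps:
q(X) = -1 + (13 + X)/(7*(-11 + X)) (q(X) = -1 + ((X + 13)/(X - 11))/7 = -1 + ((13 + X)/(-11 + X))/7 = -1 + (13 + X)/(7*(-11 + X)))
w*(-110) + q(4) = 41*(-110) + 6*(15 - 1*4)/(7*(-11 + 4)) = -4510 + (6/7)*(15 - 4)/(-7) = -4510 + (6/7)*(-⅐)*11 = -4510 - 66/49 = -221056/49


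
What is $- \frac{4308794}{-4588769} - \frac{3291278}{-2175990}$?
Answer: $\frac{12239403556421}{4992557728155} \approx 2.4515$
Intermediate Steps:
$- \frac{4308794}{-4588769} - \frac{3291278}{-2175990} = \left(-4308794\right) \left(- \frac{1}{4588769}\right) - - \frac{1645639}{1087995} = \frac{4308794}{4588769} + \frac{1645639}{1087995} = \frac{12239403556421}{4992557728155}$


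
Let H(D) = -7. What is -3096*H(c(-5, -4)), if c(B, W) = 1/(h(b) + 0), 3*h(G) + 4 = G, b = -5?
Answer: 21672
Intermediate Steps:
h(G) = -4/3 + G/3
c(B, W) = -⅓ (c(B, W) = 1/((-4/3 + (⅓)*(-5)) + 0) = 1/((-4/3 - 5/3) + 0) = 1/(-3 + 0) = 1/(-3) = -⅓)
-3096*H(c(-5, -4)) = -3096*(-7) = 21672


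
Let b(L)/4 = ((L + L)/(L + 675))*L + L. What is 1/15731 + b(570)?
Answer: 5702802203/1305673 ≈ 4367.7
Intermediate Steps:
b(L) = 4*L + 8*L²/(675 + L) (b(L) = 4*(((L + L)/(L + 675))*L + L) = 4*(((2*L)/(675 + L))*L + L) = 4*((2*L/(675 + L))*L + L) = 4*(2*L²/(675 + L) + L) = 4*(L + 2*L²/(675 + L)) = 4*L + 8*L²/(675 + L))
1/15731 + b(570) = 1/15731 + 12*570*(225 + 570)/(675 + 570) = 1/15731 + 12*570*795/1245 = 1/15731 + 12*570*(1/1245)*795 = 1/15731 + 362520/83 = 5702802203/1305673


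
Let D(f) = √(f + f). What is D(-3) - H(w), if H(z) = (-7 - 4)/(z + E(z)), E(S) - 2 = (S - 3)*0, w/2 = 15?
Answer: 11/32 + I*√6 ≈ 0.34375 + 2.4495*I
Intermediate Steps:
w = 30 (w = 2*15 = 30)
D(f) = √2*√f (D(f) = √(2*f) = √2*√f)
E(S) = 2 (E(S) = 2 + (S - 3)*0 = 2 + (-3 + S)*0 = 2 + 0 = 2)
H(z) = -11/(2 + z) (H(z) = (-7 - 4)/(z + 2) = -11/(2 + z))
D(-3) - H(w) = √2*√(-3) - (-11)/(2 + 30) = √2*(I*√3) - (-11)/32 = I*√6 - (-11)/32 = I*√6 - 1*(-11/32) = I*√6 + 11/32 = 11/32 + I*√6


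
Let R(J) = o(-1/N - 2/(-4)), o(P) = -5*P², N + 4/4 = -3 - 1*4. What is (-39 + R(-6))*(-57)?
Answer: 149397/64 ≈ 2334.3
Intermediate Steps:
N = -8 (N = -1 + (-3 - 1*4) = -1 + (-3 - 4) = -1 - 7 = -8)
R(J) = -125/64 (R(J) = -5*(-1/(-8) - 2/(-4))² = -5*(-1*(-⅛) - 2*(-¼))² = -5*(⅛ + ½)² = -5*(5/8)² = -5*25/64 = -125/64)
(-39 + R(-6))*(-57) = (-39 - 125/64)*(-57) = -2621/64*(-57) = 149397/64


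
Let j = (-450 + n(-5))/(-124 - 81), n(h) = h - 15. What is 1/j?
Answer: 41/94 ≈ 0.43617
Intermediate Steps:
n(h) = -15 + h
j = 94/41 (j = (-450 + (-15 - 5))/(-124 - 81) = (-450 - 20)/(-205) = -470*(-1/205) = 94/41 ≈ 2.2927)
1/j = 1/(94/41) = 41/94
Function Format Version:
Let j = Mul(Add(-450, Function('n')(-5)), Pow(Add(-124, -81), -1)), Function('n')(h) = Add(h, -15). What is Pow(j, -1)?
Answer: Rational(41, 94) ≈ 0.43617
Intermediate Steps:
Function('n')(h) = Add(-15, h)
j = Rational(94, 41) (j = Mul(Add(-450, Add(-15, -5)), Pow(Add(-124, -81), -1)) = Mul(Add(-450, -20), Pow(-205, -1)) = Mul(-470, Rational(-1, 205)) = Rational(94, 41) ≈ 2.2927)
Pow(j, -1) = Pow(Rational(94, 41), -1) = Rational(41, 94)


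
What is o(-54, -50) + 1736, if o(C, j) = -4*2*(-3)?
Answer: 1760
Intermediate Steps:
o(C, j) = 24 (o(C, j) = -8*(-3) = 24)
o(-54, -50) + 1736 = 24 + 1736 = 1760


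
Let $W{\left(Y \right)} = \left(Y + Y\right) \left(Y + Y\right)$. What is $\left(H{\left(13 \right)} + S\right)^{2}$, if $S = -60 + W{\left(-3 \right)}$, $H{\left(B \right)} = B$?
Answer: $121$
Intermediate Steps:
$W{\left(Y \right)} = 4 Y^{2}$ ($W{\left(Y \right)} = 2 Y 2 Y = 4 Y^{2}$)
$S = -24$ ($S = -60 + 4 \left(-3\right)^{2} = -60 + 4 \cdot 9 = -60 + 36 = -24$)
$\left(H{\left(13 \right)} + S\right)^{2} = \left(13 - 24\right)^{2} = \left(-11\right)^{2} = 121$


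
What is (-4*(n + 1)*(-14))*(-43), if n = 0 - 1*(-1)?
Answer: -4816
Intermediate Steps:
n = 1 (n = 0 + 1 = 1)
(-4*(n + 1)*(-14))*(-43) = (-4*(1 + 1)*(-14))*(-43) = (-4*2*(-14))*(-43) = -8*(-14)*(-43) = 112*(-43) = -4816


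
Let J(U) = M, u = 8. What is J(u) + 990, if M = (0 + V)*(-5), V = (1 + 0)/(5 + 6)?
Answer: 10885/11 ≈ 989.54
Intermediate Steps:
V = 1/11 ≈ 0.090909
M = -5/11 (M = (0 + 1/11)*(-5) = (1/11)*(-5) = -5/11 ≈ -0.45455)
J(U) = -5/11
J(u) + 990 = -5/11 + 990 = 10885/11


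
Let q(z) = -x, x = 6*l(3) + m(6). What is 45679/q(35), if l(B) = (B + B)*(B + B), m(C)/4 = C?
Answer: -45679/240 ≈ -190.33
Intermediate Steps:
m(C) = 4*C
l(B) = 4*B² (l(B) = (2*B)*(2*B) = 4*B²)
x = 240 (x = 6*(4*3²) + 4*6 = 6*(4*9) + 24 = 6*36 + 24 = 216 + 24 = 240)
q(z) = -240 (q(z) = -1*240 = -240)
45679/q(35) = 45679/(-240) = 45679*(-1/240) = -45679/240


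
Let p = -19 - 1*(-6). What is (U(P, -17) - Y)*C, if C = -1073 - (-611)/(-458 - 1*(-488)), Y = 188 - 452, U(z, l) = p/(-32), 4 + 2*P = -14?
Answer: -267189919/960 ≈ -2.7832e+5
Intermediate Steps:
p = -13 (p = -19 + 6 = -13)
P = -9 (P = -2 + (½)*(-14) = -2 - 7 = -9)
U(z, l) = 13/32 (U(z, l) = -13/(-32) = -13*(-1/32) = 13/32)
Y = -264
C = -31579/30 (C = -1073 - (-611)/(-458 + 488) = -1073 - (-611)/30 = -1073 - 1*(-611/30) = -1073 + 611/30 = -31579/30 ≈ -1052.6)
(U(P, -17) - Y)*C = (13/32 - 1*(-264))*(-31579/30) = (13/32 + 264)*(-31579/30) = (8461/32)*(-31579/30) = -267189919/960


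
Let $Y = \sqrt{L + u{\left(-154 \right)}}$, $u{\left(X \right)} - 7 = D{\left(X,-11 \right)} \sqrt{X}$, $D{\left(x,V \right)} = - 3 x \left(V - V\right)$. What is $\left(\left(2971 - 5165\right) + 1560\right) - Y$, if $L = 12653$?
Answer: $-634 - 2 \sqrt{3165} \approx -746.52$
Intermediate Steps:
$D{\left(x,V \right)} = 0$ ($D{\left(x,V \right)} = - 3 x 0 = 0$)
$u{\left(X \right)} = 7$ ($u{\left(X \right)} = 7 + 0 \sqrt{X} = 7 + 0 = 7$)
$Y = 2 \sqrt{3165}$ ($Y = \sqrt{12653 + 7} = \sqrt{12660} = 2 \sqrt{3165} \approx 112.52$)
$\left(\left(2971 - 5165\right) + 1560\right) - Y = \left(\left(2971 - 5165\right) + 1560\right) - 2 \sqrt{3165} = \left(-2194 + 1560\right) - 2 \sqrt{3165} = -634 - 2 \sqrt{3165}$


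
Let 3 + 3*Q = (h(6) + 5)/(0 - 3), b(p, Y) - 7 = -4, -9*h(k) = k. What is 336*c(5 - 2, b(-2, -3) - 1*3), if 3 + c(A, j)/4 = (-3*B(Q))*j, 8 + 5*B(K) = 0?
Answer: -4032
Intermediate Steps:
h(k) = -k/9
b(p, Y) = 3 (b(p, Y) = 7 - 4 = 3)
Q = -40/27 (Q = -1 + ((-⅑*6 + 5)/(0 - 3))/3 = -1 + ((-⅔ + 5)/(-3))/3 = -1 + ((13/3)*(-⅓))/3 = -1 + (⅓)*(-13/9) = -1 - 13/27 = -40/27 ≈ -1.4815)
B(K) = -8/5 (B(K) = -8/5 + (⅕)*0 = -8/5 + 0 = -8/5)
c(A, j) = -12 + 96*j/5 (c(A, j) = -12 + 4*((-3*(-8/5))*j) = -12 + 4*(24*j/5) = -12 + 96*j/5)
336*c(5 - 2, b(-2, -3) - 1*3) = 336*(-12 + 96*(3 - 1*3)/5) = 336*(-12 + 96*(3 - 3)/5) = 336*(-12 + (96/5)*0) = 336*(-12 + 0) = 336*(-12) = -4032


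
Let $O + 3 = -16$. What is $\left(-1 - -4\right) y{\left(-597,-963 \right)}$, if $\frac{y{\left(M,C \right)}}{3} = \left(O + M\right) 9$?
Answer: $-49896$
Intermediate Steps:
$O = -19$ ($O = -3 - 16 = -19$)
$y{\left(M,C \right)} = -513 + 27 M$ ($y{\left(M,C \right)} = 3 \left(-19 + M\right) 9 = 3 \left(-171 + 9 M\right) = -513 + 27 M$)
$\left(-1 - -4\right) y{\left(-597,-963 \right)} = \left(-1 - -4\right) \left(-513 + 27 \left(-597\right)\right) = \left(-1 + 4\right) \left(-513 - 16119\right) = 3 \left(-16632\right) = -49896$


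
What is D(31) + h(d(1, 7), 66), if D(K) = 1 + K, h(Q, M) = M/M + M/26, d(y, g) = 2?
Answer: 462/13 ≈ 35.538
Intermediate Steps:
h(Q, M) = 1 + M/26 (h(Q, M) = 1 + M*(1/26) = 1 + M/26)
D(31) + h(d(1, 7), 66) = (1 + 31) + (1 + (1/26)*66) = 32 + (1 + 33/13) = 32 + 46/13 = 462/13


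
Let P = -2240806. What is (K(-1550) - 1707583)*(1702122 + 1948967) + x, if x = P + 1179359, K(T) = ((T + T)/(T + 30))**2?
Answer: -36010607059059959/5776 ≈ -6.2345e+12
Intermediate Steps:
K(T) = 4*T**2/(30 + T)**2 (K(T) = ((2*T)/(30 + T))**2 = (2*T/(30 + T))**2 = 4*T**2/(30 + T)**2)
x = -1061447 (x = -2240806 + 1179359 = -1061447)
(K(-1550) - 1707583)*(1702122 + 1948967) + x = (4*(-1550)**2/(30 - 1550)**2 - 1707583)*(1702122 + 1948967) - 1061447 = (4*2402500/(-1520)**2 - 1707583)*3651089 - 1061447 = (4*2402500*(1/2310400) - 1707583)*3651089 - 1061447 = (24025/5776 - 1707583)*3651089 - 1061447 = -9862975383/5776*3651089 - 1061447 = -36010600928142087/5776 - 1061447 = -36010607059059959/5776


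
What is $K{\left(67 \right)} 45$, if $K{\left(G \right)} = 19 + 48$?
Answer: $3015$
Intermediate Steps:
$K{\left(G \right)} = 67$
$K{\left(67 \right)} 45 = 67 \cdot 45 = 3015$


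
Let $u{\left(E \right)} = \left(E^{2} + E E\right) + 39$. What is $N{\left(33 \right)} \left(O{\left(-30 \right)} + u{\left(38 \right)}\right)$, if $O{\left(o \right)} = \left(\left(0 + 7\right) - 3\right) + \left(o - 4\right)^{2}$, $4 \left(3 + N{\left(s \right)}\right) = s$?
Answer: $\frac{85827}{4} \approx 21457.0$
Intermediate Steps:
$N{\left(s \right)} = -3 + \frac{s}{4}$
$u{\left(E \right)} = 39 + 2 E^{2}$ ($u{\left(E \right)} = \left(E^{2} + E^{2}\right) + 39 = 2 E^{2} + 39 = 39 + 2 E^{2}$)
$O{\left(o \right)} = 4 + \left(-4 + o\right)^{2}$ ($O{\left(o \right)} = \left(7 - 3\right) + \left(-4 + o\right)^{2} = 4 + \left(-4 + o\right)^{2}$)
$N{\left(33 \right)} \left(O{\left(-30 \right)} + u{\left(38 \right)}\right) = \left(-3 + \frac{1}{4} \cdot 33\right) \left(\left(4 + \left(-4 - 30\right)^{2}\right) + \left(39 + 2 \cdot 38^{2}\right)\right) = \left(-3 + \frac{33}{4}\right) \left(\left(4 + \left(-34\right)^{2}\right) + \left(39 + 2 \cdot 1444\right)\right) = \frac{21 \left(\left(4 + 1156\right) + \left(39 + 2888\right)\right)}{4} = \frac{21 \left(1160 + 2927\right)}{4} = \frac{21}{4} \cdot 4087 = \frac{85827}{4}$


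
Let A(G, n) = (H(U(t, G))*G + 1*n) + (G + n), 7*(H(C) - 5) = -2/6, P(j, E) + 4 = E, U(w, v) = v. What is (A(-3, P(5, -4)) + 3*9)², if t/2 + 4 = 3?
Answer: 2304/49 ≈ 47.020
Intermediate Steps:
t = -2 (t = -8 + 2*3 = -8 + 6 = -2)
P(j, E) = -4 + E
H(C) = 104/21 (H(C) = 5 + (-2/6)/7 = 5 + (-2*⅙)/7 = 5 + (⅐)*(-⅓) = 5 - 1/21 = 104/21)
A(G, n) = 2*n + 125*G/21 (A(G, n) = (104*G/21 + 1*n) + (G + n) = (104*G/21 + n) + (G + n) = (n + 104*G/21) + (G + n) = 2*n + 125*G/21)
(A(-3, P(5, -4)) + 3*9)² = ((2*(-4 - 4) + (125/21)*(-3)) + 3*9)² = ((2*(-8) - 125/7) + 27)² = ((-16 - 125/7) + 27)² = (-237/7 + 27)² = (-48/7)² = 2304/49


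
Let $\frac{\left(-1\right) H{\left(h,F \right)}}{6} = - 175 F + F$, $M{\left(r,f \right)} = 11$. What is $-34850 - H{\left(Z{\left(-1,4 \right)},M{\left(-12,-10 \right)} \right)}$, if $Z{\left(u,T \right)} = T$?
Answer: $-46334$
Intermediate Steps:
$H{\left(h,F \right)} = 1044 F$ ($H{\left(h,F \right)} = - 6 \left(- 175 F + F\right) = - 6 \left(- 174 F\right) = 1044 F$)
$-34850 - H{\left(Z{\left(-1,4 \right)},M{\left(-12,-10 \right)} \right)} = -34850 - 1044 \cdot 11 = -34850 - 11484 = -46334$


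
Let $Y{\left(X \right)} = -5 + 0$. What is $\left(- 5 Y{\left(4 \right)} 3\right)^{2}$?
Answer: $5625$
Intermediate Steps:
$Y{\left(X \right)} = -5$
$\left(- 5 Y{\left(4 \right)} 3\right)^{2} = \left(\left(-5\right) \left(-5\right) 3\right)^{2} = \left(25 \cdot 3\right)^{2} = 75^{2} = 5625$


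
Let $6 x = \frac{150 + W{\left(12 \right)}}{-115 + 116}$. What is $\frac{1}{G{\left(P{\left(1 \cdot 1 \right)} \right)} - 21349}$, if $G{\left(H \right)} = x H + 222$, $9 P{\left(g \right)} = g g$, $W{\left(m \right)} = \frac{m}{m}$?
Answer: $- \frac{54}{1140707} \approx -4.7339 \cdot 10^{-5}$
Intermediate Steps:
$W{\left(m \right)} = 1$
$x = \frac{151}{6}$ ($x = \frac{\left(150 + 1\right) \frac{1}{-115 + 116}}{6} = \frac{151 \cdot 1^{-1}}{6} = \frac{151 \cdot 1}{6} = \frac{1}{6} \cdot 151 = \frac{151}{6} \approx 25.167$)
$P{\left(g \right)} = \frac{g^{2}}{9}$ ($P{\left(g \right)} = \frac{g g}{9} = \frac{g^{2}}{9}$)
$G{\left(H \right)} = 222 + \frac{151 H}{6}$ ($G{\left(H \right)} = \frac{151 H}{6} + 222 = 222 + \frac{151 H}{6}$)
$\frac{1}{G{\left(P{\left(1 \cdot 1 \right)} \right)} - 21349} = \frac{1}{\left(222 + \frac{151 \frac{\left(1 \cdot 1\right)^{2}}{9}}{6}\right) - 21349} = \frac{1}{\left(222 + \frac{151 \frac{1^{2}}{9}}{6}\right) - 21349} = \frac{1}{\left(222 + \frac{151 \cdot \frac{1}{9} \cdot 1}{6}\right) - 21349} = \frac{1}{\left(222 + \frac{151}{6} \cdot \frac{1}{9}\right) - 21349} = \frac{1}{\left(222 + \frac{151}{54}\right) - 21349} = \frac{1}{\frac{12139}{54} - 21349} = \frac{1}{- \frac{1140707}{54}} = - \frac{54}{1140707}$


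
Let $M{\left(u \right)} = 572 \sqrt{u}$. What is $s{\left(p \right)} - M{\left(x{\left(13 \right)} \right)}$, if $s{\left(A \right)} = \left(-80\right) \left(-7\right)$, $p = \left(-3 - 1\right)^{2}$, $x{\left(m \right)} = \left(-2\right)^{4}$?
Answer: $-1728$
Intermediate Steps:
$x{\left(m \right)} = 16$
$p = 16$ ($p = \left(-4\right)^{2} = 16$)
$s{\left(A \right)} = 560$
$s{\left(p \right)} - M{\left(x{\left(13 \right)} \right)} = 560 - 572 \sqrt{16} = 560 - 572 \cdot 4 = 560 - 2288 = -1728$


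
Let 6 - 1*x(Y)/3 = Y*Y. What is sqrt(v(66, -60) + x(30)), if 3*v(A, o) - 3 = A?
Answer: I*sqrt(2659) ≈ 51.565*I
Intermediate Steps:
x(Y) = 18 - 3*Y**2 (x(Y) = 18 - 3*Y*Y = 18 - 3*Y**2)
v(A, o) = 1 + A/3
sqrt(v(66, -60) + x(30)) = sqrt((1 + (1/3)*66) + (18 - 3*30**2)) = sqrt((1 + 22) + (18 - 3*900)) = sqrt(23 + (18 - 2700)) = sqrt(23 - 2682) = sqrt(-2659) = I*sqrt(2659)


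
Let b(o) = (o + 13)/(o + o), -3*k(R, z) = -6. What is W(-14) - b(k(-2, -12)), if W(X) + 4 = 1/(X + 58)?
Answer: -85/11 ≈ -7.7273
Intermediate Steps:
W(X) = -4 + 1/(58 + X) (W(X) = -4 + 1/(X + 58) = -4 + 1/(58 + X))
k(R, z) = 2 (k(R, z) = -⅓*(-6) = 2)
b(o) = (13 + o)/(2*o) (b(o) = (13 + o)/((2*o)) = (13 + o)*(1/(2*o)) = (13 + o)/(2*o))
W(-14) - b(k(-2, -12)) = (-231 - 4*(-14))/(58 - 14) - (13 + 2)/(2*2) = (-231 + 56)/44 - 15/(2*2) = (1/44)*(-175) - 1*15/4 = -175/44 - 15/4 = -85/11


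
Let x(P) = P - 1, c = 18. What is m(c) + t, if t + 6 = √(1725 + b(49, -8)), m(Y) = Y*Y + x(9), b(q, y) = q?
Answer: 326 + √1774 ≈ 368.12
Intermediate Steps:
x(P) = -1 + P
m(Y) = 8 + Y² (m(Y) = Y*Y + (-1 + 9) = Y² + 8 = 8 + Y²)
t = -6 + √1774 (t = -6 + √(1725 + 49) = -6 + √1774 ≈ 36.119)
m(c) + t = (8 + 18²) + (-6 + √1774) = (8 + 324) + (-6 + √1774) = 332 + (-6 + √1774) = 326 + √1774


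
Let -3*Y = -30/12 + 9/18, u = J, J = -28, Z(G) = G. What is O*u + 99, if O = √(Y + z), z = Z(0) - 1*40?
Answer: 99 - 28*I*√354/3 ≈ 99.0 - 175.61*I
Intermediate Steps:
u = -28
z = -40 (z = 0 - 1*40 = 0 - 40 = -40)
Y = ⅔ (Y = -(-30/12 + 9/18)/3 = -(-30*1/12 + 9*(1/18))/3 = -(-5/2 + ½)/3 = -⅓*(-2) = ⅔ ≈ 0.66667)
O = I*√354/3 (O = √(⅔ - 40) = √(-118/3) = I*√354/3 ≈ 6.2716*I)
O*u + 99 = (I*√354/3)*(-28) + 99 = -28*I*√354/3 + 99 = 99 - 28*I*√354/3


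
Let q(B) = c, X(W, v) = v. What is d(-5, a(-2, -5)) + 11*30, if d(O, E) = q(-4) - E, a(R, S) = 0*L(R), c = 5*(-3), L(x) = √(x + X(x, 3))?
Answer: 315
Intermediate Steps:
L(x) = √(3 + x) (L(x) = √(x + 3) = √(3 + x))
c = -15
q(B) = -15
a(R, S) = 0 (a(R, S) = 0*√(3 + R) = 0)
d(O, E) = -15 - E
d(-5, a(-2, -5)) + 11*30 = (-15 - 1*0) + 11*30 = (-15 + 0) + 330 = -15 + 330 = 315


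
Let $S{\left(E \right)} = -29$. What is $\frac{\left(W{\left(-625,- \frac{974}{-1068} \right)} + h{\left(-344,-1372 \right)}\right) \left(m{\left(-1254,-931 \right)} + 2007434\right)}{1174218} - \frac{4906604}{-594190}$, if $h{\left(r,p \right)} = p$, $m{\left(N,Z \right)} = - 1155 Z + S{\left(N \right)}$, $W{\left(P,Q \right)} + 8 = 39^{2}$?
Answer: $\frac{22002775156381}{58142382785} \approx 378.43$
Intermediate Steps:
$W{\left(P,Q \right)} = 1513$ ($W{\left(P,Q \right)} = -8 + 39^{2} = -8 + 1521 = 1513$)
$m{\left(N,Z \right)} = -29 - 1155 Z$ ($m{\left(N,Z \right)} = - 1155 Z - 29 = -29 - 1155 Z$)
$\frac{\left(W{\left(-625,- \frac{974}{-1068} \right)} + h{\left(-344,-1372 \right)}\right) \left(m{\left(-1254,-931 \right)} + 2007434\right)}{1174218} - \frac{4906604}{-594190} = \frac{\left(1513 - 1372\right) \left(\left(-29 - -1075305\right) + 2007434\right)}{1174218} - \frac{4906604}{-594190} = 141 \left(\left(-29 + 1075305\right) + 2007434\right) \frac{1}{1174218} - - \frac{2453302}{297095} = 141 \left(1075276 + 2007434\right) \frac{1}{1174218} + \frac{2453302}{297095} = 141 \cdot 3082710 \cdot \frac{1}{1174218} + \frac{2453302}{297095} = 434662110 \cdot \frac{1}{1174218} + \frac{2453302}{297095} = \frac{72443685}{195703} + \frac{2453302}{297095} = \frac{22002775156381}{58142382785}$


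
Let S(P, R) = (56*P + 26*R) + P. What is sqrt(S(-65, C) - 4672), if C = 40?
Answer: I*sqrt(7337) ≈ 85.656*I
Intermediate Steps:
S(P, R) = 26*R + 57*P (S(P, R) = (26*R + 56*P) + P = 26*R + 57*P)
sqrt(S(-65, C) - 4672) = sqrt((26*40 + 57*(-65)) - 4672) = sqrt((1040 - 3705) - 4672) = sqrt(-2665 - 4672) = sqrt(-7337) = I*sqrt(7337)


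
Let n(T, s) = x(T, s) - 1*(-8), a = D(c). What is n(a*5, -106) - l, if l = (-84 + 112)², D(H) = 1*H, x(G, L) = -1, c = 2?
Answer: -777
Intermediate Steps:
D(H) = H
a = 2
n(T, s) = 7 (n(T, s) = -1 - 1*(-8) = -1 + 8 = 7)
l = 784 (l = 28² = 784)
n(a*5, -106) - l = 7 - 1*784 = 7 - 784 = -777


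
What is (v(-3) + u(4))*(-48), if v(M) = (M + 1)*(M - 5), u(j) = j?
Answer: -960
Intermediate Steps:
v(M) = (1 + M)*(-5 + M)
(v(-3) + u(4))*(-48) = ((-5 + (-3)² - 4*(-3)) + 4)*(-48) = ((-5 + 9 + 12) + 4)*(-48) = (16 + 4)*(-48) = 20*(-48) = -960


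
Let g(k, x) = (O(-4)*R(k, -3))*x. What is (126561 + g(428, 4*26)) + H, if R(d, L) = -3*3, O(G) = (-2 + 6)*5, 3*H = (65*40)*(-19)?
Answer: 274123/3 ≈ 91374.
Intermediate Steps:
H = -49400/3 (H = ((65*40)*(-19))/3 = (2600*(-19))/3 = (⅓)*(-49400) = -49400/3 ≈ -16467.)
O(G) = 20 (O(G) = 4*5 = 20)
R(d, L) = -9
g(k, x) = -180*x (g(k, x) = (20*(-9))*x = -180*x)
(126561 + g(428, 4*26)) + H = (126561 - 720*26) - 49400/3 = (126561 - 180*104) - 49400/3 = (126561 - 18720) - 49400/3 = 107841 - 49400/3 = 274123/3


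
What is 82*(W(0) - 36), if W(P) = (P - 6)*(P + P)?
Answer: -2952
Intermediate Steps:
W(P) = 2*P*(-6 + P) (W(P) = (-6 + P)*(2*P) = 2*P*(-6 + P))
82*(W(0) - 36) = 82*(2*0*(-6 + 0) - 36) = 82*(2*0*(-6) - 36) = 82*(0 - 36) = 82*(-36) = -2952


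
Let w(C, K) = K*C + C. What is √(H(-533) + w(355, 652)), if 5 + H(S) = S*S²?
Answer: I*√151187627 ≈ 12296.0*I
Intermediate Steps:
H(S) = -5 + S³ (H(S) = -5 + S*S² = -5 + S³)
w(C, K) = C + C*K (w(C, K) = C*K + C = C + C*K)
√(H(-533) + w(355, 652)) = √((-5 + (-533)³) + 355*(1 + 652)) = √((-5 - 151419437) + 355*653) = √(-151419442 + 231815) = √(-151187627) = I*√151187627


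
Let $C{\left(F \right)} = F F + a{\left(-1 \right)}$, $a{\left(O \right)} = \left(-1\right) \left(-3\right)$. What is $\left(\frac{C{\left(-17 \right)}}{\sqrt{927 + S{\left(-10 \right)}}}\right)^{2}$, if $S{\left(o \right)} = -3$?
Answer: $\frac{21316}{231} \approx 92.277$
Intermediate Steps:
$a{\left(O \right)} = 3$
$C{\left(F \right)} = 3 + F^{2}$ ($C{\left(F \right)} = F F + 3 = F^{2} + 3 = 3 + F^{2}$)
$\left(\frac{C{\left(-17 \right)}}{\sqrt{927 + S{\left(-10 \right)}}}\right)^{2} = \left(\frac{3 + \left(-17\right)^{2}}{\sqrt{927 - 3}}\right)^{2} = \left(\frac{3 + 289}{\sqrt{924}}\right)^{2} = \left(\frac{292}{2 \sqrt{231}}\right)^{2} = \left(292 \frac{\sqrt{231}}{462}\right)^{2} = \left(\frac{146 \sqrt{231}}{231}\right)^{2} = \frac{21316}{231}$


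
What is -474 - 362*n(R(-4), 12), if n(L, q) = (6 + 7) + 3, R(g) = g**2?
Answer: -6266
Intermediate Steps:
n(L, q) = 16 (n(L, q) = 13 + 3 = 16)
-474 - 362*n(R(-4), 12) = -474 - 362*16 = -474 - 5792 = -6266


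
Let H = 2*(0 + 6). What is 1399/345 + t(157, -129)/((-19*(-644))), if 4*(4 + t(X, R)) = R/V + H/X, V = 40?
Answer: 534120239/131729280 ≈ 4.0547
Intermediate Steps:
H = 12 (H = 2*6 = 12)
t(X, R) = -4 + 3/X + R/160 (t(X, R) = -4 + (R/40 + 12/X)/4 = -4 + (12/X + R/40)/4 = -4 + (3/X + R/160) = -4 + 3/X + R/160)
1399/345 + t(157, -129)/((-19*(-644))) = 1399/345 + (-4 + 3/157 + (1/160)*(-129))/((-19*(-644))) = 1399*(1/345) + (-4 + 3*(1/157) - 129/160)/12236 = 1399/345 + (-4 + 3/157 - 129/160)*(1/12236) = 1399/345 - 120253/25120*1/12236 = 1399/345 - 17179/43909760 = 534120239/131729280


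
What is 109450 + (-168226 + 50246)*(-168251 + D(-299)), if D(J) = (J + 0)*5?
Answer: 20026742530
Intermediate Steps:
D(J) = 5*J (D(J) = J*5 = 5*J)
109450 + (-168226 + 50246)*(-168251 + D(-299)) = 109450 + (-168226 + 50246)*(-168251 + 5*(-299)) = 109450 - 117980*(-168251 - 1495) = 109450 - 117980*(-169746) = 109450 + 20026633080 = 20026742530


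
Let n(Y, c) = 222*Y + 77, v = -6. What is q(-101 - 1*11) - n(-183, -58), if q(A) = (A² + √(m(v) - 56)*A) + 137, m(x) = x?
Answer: 53230 - 112*I*√62 ≈ 53230.0 - 881.89*I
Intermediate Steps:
n(Y, c) = 77 + 222*Y
q(A) = 137 + A² + I*A*√62 (q(A) = (A² + √(-6 - 56)*A) + 137 = (A² + √(-62)*A) + 137 = (A² + (I*√62)*A) + 137 = (A² + I*A*√62) + 137 = 137 + A² + I*A*√62)
q(-101 - 1*11) - n(-183, -58) = (137 + (-101 - 1*11)² + I*(-101 - 1*11)*√62) - (77 + 222*(-183)) = (137 + (-101 - 11)² + I*(-101 - 11)*√62) - (77 - 40626) = (137 + (-112)² + I*(-112)*√62) - 1*(-40549) = (137 + 12544 - 112*I*√62) + 40549 = (12681 - 112*I*√62) + 40549 = 53230 - 112*I*√62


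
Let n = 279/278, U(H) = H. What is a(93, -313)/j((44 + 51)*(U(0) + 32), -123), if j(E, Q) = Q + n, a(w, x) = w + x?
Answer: 12232/6783 ≈ 1.8033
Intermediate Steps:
n = 279/278 (n = 279*(1/278) = 279/278 ≈ 1.0036)
j(E, Q) = 279/278 + Q (j(E, Q) = Q + 279/278 = 279/278 + Q)
a(93, -313)/j((44 + 51)*(U(0) + 32), -123) = (93 - 313)/(279/278 - 123) = -220/(-33915/278) = -220*(-278/33915) = 12232/6783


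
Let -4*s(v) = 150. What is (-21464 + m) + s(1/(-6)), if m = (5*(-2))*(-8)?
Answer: -42843/2 ≈ -21422.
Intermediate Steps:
s(v) = -75/2 (s(v) = -¼*150 = -75/2)
m = 80 (m = -10*(-8) = 80)
(-21464 + m) + s(1/(-6)) = (-21464 + 80) - 75/2 = -21384 - 75/2 = -42843/2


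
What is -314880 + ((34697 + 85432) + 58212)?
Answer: -136539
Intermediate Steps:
-314880 + ((34697 + 85432) + 58212) = -314880 + (120129 + 58212) = -314880 + 178341 = -136539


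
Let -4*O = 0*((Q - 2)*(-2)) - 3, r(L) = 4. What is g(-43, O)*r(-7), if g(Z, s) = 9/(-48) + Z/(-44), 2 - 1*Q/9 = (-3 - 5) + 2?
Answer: 139/44 ≈ 3.1591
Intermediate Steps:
Q = 72 (Q = 18 - 9*((-3 - 5) + 2) = 18 - 9*(-8 + 2) = 18 - 9*(-6) = 18 + 54 = 72)
O = ¾ (O = -(0*((72 - 2)*(-2)) - 3)/4 = -(0*(70*(-2)) - 3)/4 = -(0*(-140) - 3)/4 = -(0 - 3)/4 = -¼*(-3) = ¾ ≈ 0.75000)
g(Z, s) = -3/16 - Z/44 (g(Z, s) = 9*(-1/48) + Z*(-1/44) = -3/16 - Z/44)
g(-43, O)*r(-7) = (-3/16 - 1/44*(-43))*4 = (-3/16 + 43/44)*4 = (139/176)*4 = 139/44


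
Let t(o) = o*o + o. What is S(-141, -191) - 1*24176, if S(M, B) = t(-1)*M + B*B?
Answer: 12305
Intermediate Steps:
t(o) = o + o**2 (t(o) = o**2 + o = o + o**2)
S(M, B) = B**2 (S(M, B) = (-(1 - 1))*M + B*B = (-1*0)*M + B**2 = 0*M + B**2 = 0 + B**2 = B**2)
S(-141, -191) - 1*24176 = (-191)**2 - 1*24176 = 36481 - 24176 = 12305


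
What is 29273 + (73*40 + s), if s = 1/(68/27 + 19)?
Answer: 18704160/581 ≈ 32193.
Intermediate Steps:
s = 27/581 (s = 1/(68*(1/27) + 19) = 1/(68/27 + 19) = 1/(581/27) = 27/581 ≈ 0.046472)
29273 + (73*40 + s) = 29273 + (73*40 + 27/581) = 29273 + (2920 + 27/581) = 29273 + 1696547/581 = 18704160/581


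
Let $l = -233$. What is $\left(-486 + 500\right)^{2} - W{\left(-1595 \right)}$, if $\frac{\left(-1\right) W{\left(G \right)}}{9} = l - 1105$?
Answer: $-11846$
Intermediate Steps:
$W{\left(G \right)} = 12042$ ($W{\left(G \right)} = - 9 \left(-233 - 1105\right) = \left(-9\right) \left(-1338\right) = 12042$)
$\left(-486 + 500\right)^{2} - W{\left(-1595 \right)} = \left(-486 + 500\right)^{2} - 12042 = 14^{2} - 12042 = 196 - 12042 = -11846$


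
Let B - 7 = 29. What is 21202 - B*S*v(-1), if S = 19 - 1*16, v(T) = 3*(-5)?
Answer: 22822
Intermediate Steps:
B = 36 (B = 7 + 29 = 36)
v(T) = -15
S = 3 (S = 19 - 16 = 3)
21202 - B*S*v(-1) = 21202 - 36*3*(-15) = 21202 - 108*(-15) = 21202 - 1*(-1620) = 21202 + 1620 = 22822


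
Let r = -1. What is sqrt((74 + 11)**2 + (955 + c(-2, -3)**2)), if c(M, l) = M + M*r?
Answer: 2*sqrt(2045) ≈ 90.443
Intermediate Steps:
c(M, l) = 0 (c(M, l) = M + M*(-1) = M - M = 0)
sqrt((74 + 11)**2 + (955 + c(-2, -3)**2)) = sqrt((74 + 11)**2 + (955 + 0**2)) = sqrt(85**2 + (955 + 0)) = sqrt(7225 + 955) = sqrt(8180) = 2*sqrt(2045)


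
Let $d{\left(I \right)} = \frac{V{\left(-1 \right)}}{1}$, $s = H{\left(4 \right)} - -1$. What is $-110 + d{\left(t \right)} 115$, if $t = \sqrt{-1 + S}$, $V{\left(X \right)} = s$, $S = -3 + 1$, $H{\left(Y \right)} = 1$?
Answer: $120$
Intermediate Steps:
$s = 2$ ($s = 1 - -1 = 1 + 1 = 2$)
$S = -2$
$V{\left(X \right)} = 2$
$t = i \sqrt{3}$ ($t = \sqrt{-1 - 2} = \sqrt{-3} = i \sqrt{3} \approx 1.732 i$)
$d{\left(I \right)} = 2$ ($d{\left(I \right)} = \frac{2}{1} = 2 \cdot 1 = 2$)
$-110 + d{\left(t \right)} 115 = -110 + 2 \cdot 115 = -110 + 230 = 120$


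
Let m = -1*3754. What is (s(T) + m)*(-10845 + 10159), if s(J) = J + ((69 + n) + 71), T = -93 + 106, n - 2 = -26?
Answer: 2486750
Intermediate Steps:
n = -24 (n = 2 - 26 = -24)
m = -3754
T = 13
s(J) = 116 + J (s(J) = J + ((69 - 24) + 71) = J + (45 + 71) = J + 116 = 116 + J)
(s(T) + m)*(-10845 + 10159) = ((116 + 13) - 3754)*(-10845 + 10159) = (129 - 3754)*(-686) = -3625*(-686) = 2486750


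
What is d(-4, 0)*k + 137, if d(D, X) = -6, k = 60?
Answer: -223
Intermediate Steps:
d(-4, 0)*k + 137 = -6*60 + 137 = -360 + 137 = -223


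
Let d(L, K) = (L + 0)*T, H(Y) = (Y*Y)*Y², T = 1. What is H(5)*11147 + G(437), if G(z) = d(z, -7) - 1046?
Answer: 6966266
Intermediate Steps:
H(Y) = Y⁴ (H(Y) = Y²*Y² = Y⁴)
d(L, K) = L (d(L, K) = (L + 0)*1 = L*1 = L)
G(z) = -1046 + z (G(z) = z - 1046 = -1046 + z)
H(5)*11147 + G(437) = 5⁴*11147 + (-1046 + 437) = 625*11147 - 609 = 6966875 - 609 = 6966266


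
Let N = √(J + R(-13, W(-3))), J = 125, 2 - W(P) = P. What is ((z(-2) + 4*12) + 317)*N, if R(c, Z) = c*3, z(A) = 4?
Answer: 369*√86 ≈ 3422.0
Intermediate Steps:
W(P) = 2 - P
R(c, Z) = 3*c
N = √86 (N = √(125 + 3*(-13)) = √(125 - 39) = √86 ≈ 9.2736)
((z(-2) + 4*12) + 317)*N = ((4 + 4*12) + 317)*√86 = ((4 + 48) + 317)*√86 = (52 + 317)*√86 = 369*√86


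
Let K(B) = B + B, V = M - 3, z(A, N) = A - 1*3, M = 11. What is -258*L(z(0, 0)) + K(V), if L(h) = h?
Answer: 790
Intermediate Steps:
z(A, N) = -3 + A (z(A, N) = A - 3 = -3 + A)
V = 8 (V = 11 - 3 = 8)
K(B) = 2*B
-258*L(z(0, 0)) + K(V) = -258*(-3 + 0) + 2*8 = -258*(-3) + 16 = 774 + 16 = 790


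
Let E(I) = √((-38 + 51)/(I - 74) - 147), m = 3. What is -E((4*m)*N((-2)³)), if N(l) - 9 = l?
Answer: -I*√565874/62 ≈ -12.133*I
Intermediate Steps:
N(l) = 9 + l
E(I) = √(-147 + 13/(-74 + I)) (E(I) = √(13/(-74 + I) - 147) = √(-147 + 13/(-74 + I)))
-E((4*m)*N((-2)³)) = -√((10891 - 147*4*3*(9 + (-2)³))/(-74 + (4*3)*(9 + (-2)³))) = -√((10891 - 1764*(9 - 8))/(-74 + 12*(9 - 8))) = -√((10891 - 1764)/(-74 + 12*1)) = -√((10891 - 147*12)/(-74 + 12)) = -√((10891 - 1764)/(-62)) = -√(-1/62*9127) = -√(-9127/62) = -I*√565874/62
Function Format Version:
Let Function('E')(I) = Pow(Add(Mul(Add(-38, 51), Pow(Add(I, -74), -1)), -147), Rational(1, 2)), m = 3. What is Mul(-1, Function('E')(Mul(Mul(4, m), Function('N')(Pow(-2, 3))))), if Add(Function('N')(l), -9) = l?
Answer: Mul(Rational(-1, 62), I, Pow(565874, Rational(1, 2))) ≈ Mul(-12.133, I)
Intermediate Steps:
Function('N')(l) = Add(9, l)
Function('E')(I) = Pow(Add(-147, Mul(13, Pow(Add(-74, I), -1))), Rational(1, 2)) (Function('E')(I) = Pow(Add(Mul(13, Pow(Add(-74, I), -1)), -147), Rational(1, 2)) = Pow(Add(-147, Mul(13, Pow(Add(-74, I), -1))), Rational(1, 2)))
Mul(-1, Function('E')(Mul(Mul(4, m), Function('N')(Pow(-2, 3))))) = Mul(-1, Pow(Mul(Pow(Add(-74, Mul(Mul(4, 3), Add(9, Pow(-2, 3)))), -1), Add(10891, Mul(-147, Mul(Mul(4, 3), Add(9, Pow(-2, 3)))))), Rational(1, 2))) = Mul(-1, Pow(Mul(Pow(Add(-74, Mul(12, Add(9, -8))), -1), Add(10891, Mul(-147, Mul(12, Add(9, -8))))), Rational(1, 2))) = Mul(-1, Pow(Mul(Pow(Add(-74, Mul(12, 1)), -1), Add(10891, Mul(-147, Mul(12, 1)))), Rational(1, 2))) = Mul(-1, Pow(Mul(Pow(Add(-74, 12), -1), Add(10891, Mul(-147, 12))), Rational(1, 2))) = Mul(-1, Pow(Mul(Pow(-62, -1), Add(10891, -1764)), Rational(1, 2))) = Mul(-1, Pow(Mul(Rational(-1, 62), 9127), Rational(1, 2))) = Mul(-1, Pow(Rational(-9127, 62), Rational(1, 2))) = Mul(-1, Mul(Rational(1, 62), I, Pow(565874, Rational(1, 2)))) = Mul(Rational(-1, 62), I, Pow(565874, Rational(1, 2)))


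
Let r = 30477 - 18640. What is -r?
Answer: -11837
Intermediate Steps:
r = 11837
-r = -1*11837 = -11837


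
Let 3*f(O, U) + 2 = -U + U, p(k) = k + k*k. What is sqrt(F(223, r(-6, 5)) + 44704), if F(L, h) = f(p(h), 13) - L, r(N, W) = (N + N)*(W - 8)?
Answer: sqrt(400323)/3 ≈ 210.90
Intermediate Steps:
p(k) = k + k**2
r(N, W) = 2*N*(-8 + W) (r(N, W) = (2*N)*(-8 + W) = 2*N*(-8 + W))
f(O, U) = -2/3 (f(O, U) = -2/3 + (-U + U)/3 = -2/3 + (1/3)*0 = -2/3 + 0 = -2/3)
F(L, h) = -2/3 - L
sqrt(F(223, r(-6, 5)) + 44704) = sqrt((-2/3 - 1*223) + 44704) = sqrt((-2/3 - 223) + 44704) = sqrt(-671/3 + 44704) = sqrt(133441/3) = sqrt(400323)/3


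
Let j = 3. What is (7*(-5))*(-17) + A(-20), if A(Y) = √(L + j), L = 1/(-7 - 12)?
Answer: 595 + 2*√266/19 ≈ 596.72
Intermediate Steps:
L = -1/19 (L = 1/(-19) = -1/19 ≈ -0.052632)
A(Y) = 2*√266/19 (A(Y) = √(-1/19 + 3) = √(56/19) = 2*√266/19)
(7*(-5))*(-17) + A(-20) = (7*(-5))*(-17) + 2*√266/19 = -35*(-17) + 2*√266/19 = 595 + 2*√266/19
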